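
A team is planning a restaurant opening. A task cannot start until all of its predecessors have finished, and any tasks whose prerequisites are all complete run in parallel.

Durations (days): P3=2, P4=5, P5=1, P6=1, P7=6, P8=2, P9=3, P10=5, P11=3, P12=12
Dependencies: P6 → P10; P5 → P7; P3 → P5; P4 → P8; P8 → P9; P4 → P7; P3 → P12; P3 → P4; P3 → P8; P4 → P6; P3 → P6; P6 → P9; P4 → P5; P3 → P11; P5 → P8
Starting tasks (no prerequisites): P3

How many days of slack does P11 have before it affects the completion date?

9

Critical path: P3→P4→P5→P7 = 2+5+1+6 = 14, so the finish is 14 days.
P11 finishes as early as 5 and must finish by 14.
Slack of P11 = 11 − 2 = 9 days.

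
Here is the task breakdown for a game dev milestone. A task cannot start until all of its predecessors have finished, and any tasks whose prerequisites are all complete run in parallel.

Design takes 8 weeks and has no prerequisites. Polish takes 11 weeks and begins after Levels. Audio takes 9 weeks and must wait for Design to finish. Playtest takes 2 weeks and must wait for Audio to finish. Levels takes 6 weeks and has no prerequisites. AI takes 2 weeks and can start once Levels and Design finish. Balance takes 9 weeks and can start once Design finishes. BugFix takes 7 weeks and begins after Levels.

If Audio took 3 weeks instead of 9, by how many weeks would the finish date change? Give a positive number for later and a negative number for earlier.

-2

Baseline: Design→Audio→Playtest = 8+9+2 = 19 → 19 weeks.
Audio lies on that path, so at 3 weeks the path becomes 13 weeks.
New critical path: Design→Balance = 8+9 = 17 ⇒ 17 weeks.
Change in finish: 17 − 19 = -2 weeks.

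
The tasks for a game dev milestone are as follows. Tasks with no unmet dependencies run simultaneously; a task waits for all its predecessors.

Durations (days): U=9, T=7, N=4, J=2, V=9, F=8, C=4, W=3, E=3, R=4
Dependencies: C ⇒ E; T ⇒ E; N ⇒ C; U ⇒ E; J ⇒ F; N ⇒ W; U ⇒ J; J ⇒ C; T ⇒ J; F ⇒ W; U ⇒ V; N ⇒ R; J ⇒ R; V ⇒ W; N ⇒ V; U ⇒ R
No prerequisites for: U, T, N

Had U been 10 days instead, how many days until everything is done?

23

Actual critical path: U→J→F→W = 9+2+8+3 = 22 ⇒ 22 days.
U lies on that path, so at 10 days the path becomes 23 days.
That remains the longest chain; total 23 days.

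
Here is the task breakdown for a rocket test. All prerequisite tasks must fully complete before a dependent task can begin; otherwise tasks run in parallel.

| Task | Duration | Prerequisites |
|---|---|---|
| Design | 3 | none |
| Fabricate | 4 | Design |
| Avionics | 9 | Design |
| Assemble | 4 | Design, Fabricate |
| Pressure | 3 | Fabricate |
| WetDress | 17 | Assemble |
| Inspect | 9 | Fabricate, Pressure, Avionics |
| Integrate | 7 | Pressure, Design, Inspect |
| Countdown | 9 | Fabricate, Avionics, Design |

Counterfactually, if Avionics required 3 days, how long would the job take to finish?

28

As given, the longest chain is Design→Avionics→Inspect→Integrate = 3+9+9+7 = 28, so the finish is 28 days.
Avionics is on the critical path; changing it to 3 makes that path 22 days.
The binding chain switches to Design→Fabricate→Assemble→WetDress = 3+4+4+17 = 28; finish 28 days.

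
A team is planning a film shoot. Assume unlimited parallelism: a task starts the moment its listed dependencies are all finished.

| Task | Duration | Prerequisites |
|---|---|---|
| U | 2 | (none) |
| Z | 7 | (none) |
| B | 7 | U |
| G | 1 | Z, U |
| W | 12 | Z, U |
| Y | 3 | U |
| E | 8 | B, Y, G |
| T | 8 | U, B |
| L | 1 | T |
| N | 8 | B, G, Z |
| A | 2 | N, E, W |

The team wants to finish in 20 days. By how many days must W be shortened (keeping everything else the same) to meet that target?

1

Current finish: 21 days; target: 20.
W is on every critical path, so each day cut from W cuts the finish by one (this holds down to a finish of 19).
Need 21 − 20 = 1 day off W → W becomes 11 days, finish becomes 20.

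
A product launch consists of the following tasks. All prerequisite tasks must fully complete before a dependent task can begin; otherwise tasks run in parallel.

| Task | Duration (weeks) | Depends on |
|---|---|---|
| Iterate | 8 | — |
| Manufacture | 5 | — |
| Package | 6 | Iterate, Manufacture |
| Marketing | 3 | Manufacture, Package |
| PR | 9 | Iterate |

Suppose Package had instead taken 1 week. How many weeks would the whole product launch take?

17

Critical path before the change: Iterate→Package→Marketing = 8+6+3 = 17 giving 17 weeks.
Package lies on that path, so at 1 week the path becomes 12 weeks.
The binding chain switches to Iterate→PR = 8+9 = 17; finish 17 weeks.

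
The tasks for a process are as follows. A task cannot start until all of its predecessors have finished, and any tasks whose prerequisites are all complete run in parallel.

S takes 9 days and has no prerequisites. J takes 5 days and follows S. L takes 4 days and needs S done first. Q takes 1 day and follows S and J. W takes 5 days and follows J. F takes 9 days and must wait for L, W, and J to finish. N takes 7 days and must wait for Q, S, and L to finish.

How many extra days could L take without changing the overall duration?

S→J→W→F = 9+5+5+9 = 28 sets the makespan at 28 days.
Longest path through L: 22 days (earliest finish 13, latest finish 19).
Float = 28 − 22 = 6.

6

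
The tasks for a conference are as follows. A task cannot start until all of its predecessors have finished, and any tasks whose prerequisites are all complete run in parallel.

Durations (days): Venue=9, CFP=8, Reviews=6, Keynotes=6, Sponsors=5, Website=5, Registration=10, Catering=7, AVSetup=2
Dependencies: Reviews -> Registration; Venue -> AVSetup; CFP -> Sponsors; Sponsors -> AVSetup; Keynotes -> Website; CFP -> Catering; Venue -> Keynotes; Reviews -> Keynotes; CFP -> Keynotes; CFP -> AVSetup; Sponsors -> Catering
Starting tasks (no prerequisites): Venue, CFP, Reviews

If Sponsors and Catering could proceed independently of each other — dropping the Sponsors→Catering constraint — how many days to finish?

20

With the dependency in place, Venue→Keynotes→Website = 9+6+5 = 20 sets the finish at 20 days.
Without Sponsors→Catering, Catering's earliest start moves from 13 to 8.
New critical path: Venue→Keynotes→Website = 9+6+5 = 20 ⇒ 20 days.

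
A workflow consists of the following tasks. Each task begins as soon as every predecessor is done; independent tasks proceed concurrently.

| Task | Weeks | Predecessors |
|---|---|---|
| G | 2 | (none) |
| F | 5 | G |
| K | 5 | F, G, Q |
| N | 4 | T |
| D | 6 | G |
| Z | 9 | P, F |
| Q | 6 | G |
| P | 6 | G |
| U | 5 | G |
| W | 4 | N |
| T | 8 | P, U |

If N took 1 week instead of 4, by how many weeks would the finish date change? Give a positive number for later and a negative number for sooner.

Actual critical path: G→P→T→N→W = 2+6+8+4+4 = 24 ⇒ 24 weeks.
Since N is critical, the -3 change carries straight to that chain (now 21 weeks).
That remains the longest chain; total 21 weeks.
Change in finish: 21 − 24 = -3 weeks.

-3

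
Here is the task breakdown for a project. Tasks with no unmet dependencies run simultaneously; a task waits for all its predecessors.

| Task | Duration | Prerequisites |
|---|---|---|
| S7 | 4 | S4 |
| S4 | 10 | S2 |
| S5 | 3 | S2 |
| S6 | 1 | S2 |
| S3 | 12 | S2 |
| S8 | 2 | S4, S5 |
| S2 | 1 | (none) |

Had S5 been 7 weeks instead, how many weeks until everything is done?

15

Critical path before the change: S2→S4→S7 = 1+10+4 = 15 giving 15 weeks.
The longest path through S5 is only 6 weeks, so S5 has float 9.
The critical path is still S2→S4→S7; finish is now 15 weeks.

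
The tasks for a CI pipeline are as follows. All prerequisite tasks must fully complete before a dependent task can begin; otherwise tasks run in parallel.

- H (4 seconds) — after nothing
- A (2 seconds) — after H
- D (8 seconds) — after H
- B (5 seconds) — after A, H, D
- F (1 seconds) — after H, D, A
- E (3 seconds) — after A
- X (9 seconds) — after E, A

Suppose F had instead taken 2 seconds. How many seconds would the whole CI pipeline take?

18

Critical path before the change: H→A→E→X = 4+2+3+9 = 18 giving 18 seconds.
The longest path through F is only 13 seconds, so F has float 5.
The critical path is still H→A→E→X; finish is now 18 seconds.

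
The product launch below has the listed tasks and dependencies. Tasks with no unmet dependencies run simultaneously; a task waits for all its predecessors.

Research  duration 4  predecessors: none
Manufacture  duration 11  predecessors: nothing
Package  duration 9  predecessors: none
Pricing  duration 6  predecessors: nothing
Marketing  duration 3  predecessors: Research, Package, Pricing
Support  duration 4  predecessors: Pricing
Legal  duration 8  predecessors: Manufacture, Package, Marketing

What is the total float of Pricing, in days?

3

The longest chain is Package→Marketing→Legal = 9+3+8 = 20; overall finish 20 days.
The longest chain containing Pricing totals 17 days.
Float = 20 − 17 = 3.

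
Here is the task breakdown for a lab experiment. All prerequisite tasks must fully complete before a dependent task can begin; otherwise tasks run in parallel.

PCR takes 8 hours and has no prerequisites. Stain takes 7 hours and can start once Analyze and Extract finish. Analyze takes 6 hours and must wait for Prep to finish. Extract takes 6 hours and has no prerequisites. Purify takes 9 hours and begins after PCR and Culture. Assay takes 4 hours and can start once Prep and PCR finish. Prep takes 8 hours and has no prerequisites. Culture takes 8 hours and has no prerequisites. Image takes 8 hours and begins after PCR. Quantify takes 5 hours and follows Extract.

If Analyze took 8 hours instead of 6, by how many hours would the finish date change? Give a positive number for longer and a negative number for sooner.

Actual critical path: Prep→Analyze→Stain = 8+6+7 = 21 ⇒ 21 hours.
Since Analyze is critical, the +2 change carries straight to that chain (now 23 hours).
That remains the longest chain; total 23 hours.
Change in finish: 23 − 21 = +2 hours.

2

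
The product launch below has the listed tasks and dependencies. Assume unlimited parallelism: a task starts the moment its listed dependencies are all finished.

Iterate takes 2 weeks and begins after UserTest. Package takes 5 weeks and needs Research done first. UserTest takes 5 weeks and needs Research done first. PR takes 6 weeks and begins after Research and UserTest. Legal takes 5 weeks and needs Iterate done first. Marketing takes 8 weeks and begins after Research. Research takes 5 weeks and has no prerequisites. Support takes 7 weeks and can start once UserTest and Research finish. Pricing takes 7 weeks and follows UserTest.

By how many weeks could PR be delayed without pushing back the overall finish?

Critical path: Research→UserTest→Iterate→Legal = 5+5+2+5 = 17, so the finish is 17 weeks.
PR finishes as early as 16 and must finish by 17.
Float = 17 − 16 = 1.

1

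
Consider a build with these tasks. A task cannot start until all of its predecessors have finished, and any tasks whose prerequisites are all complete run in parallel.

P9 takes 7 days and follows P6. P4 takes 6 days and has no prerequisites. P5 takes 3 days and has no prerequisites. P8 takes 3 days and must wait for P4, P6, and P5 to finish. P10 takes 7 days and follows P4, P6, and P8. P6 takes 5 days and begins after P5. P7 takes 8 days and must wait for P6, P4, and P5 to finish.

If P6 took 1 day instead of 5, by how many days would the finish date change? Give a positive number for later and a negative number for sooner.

-2

Critical path before the change: P5→P6→P8→P10 = 3+5+3+7 = 18 giving 18 days.
Since P6 is critical, the -4 change carries straight to that chain (now 14 days).
Now P4→P8→P10 = 6+3+7 = 16 is longest, so the finish becomes 16 days.
Change in finish: 16 − 18 = -2 days.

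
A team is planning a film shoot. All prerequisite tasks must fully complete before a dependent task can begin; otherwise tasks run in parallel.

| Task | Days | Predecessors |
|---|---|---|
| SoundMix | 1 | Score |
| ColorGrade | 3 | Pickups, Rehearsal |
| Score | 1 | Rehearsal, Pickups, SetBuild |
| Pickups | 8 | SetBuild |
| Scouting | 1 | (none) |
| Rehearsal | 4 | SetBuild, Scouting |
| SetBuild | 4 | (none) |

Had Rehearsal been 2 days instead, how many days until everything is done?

15

The binding path is SetBuild→Pickups→ColorGrade = 4+8+3 = 15; finish at 15 days.
The longest path through Rehearsal is only 11 days, so Rehearsal has float 4.
That remains the longest chain; total 15 days.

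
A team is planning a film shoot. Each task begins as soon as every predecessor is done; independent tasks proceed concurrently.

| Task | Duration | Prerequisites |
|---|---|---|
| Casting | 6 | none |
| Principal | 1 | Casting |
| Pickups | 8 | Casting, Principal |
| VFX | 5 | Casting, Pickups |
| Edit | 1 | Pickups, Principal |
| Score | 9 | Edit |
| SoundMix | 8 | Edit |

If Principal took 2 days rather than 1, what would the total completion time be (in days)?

Baseline: Casting→Principal→Pickups→Edit→Score = 6+1+8+1+9 = 25 → 25 days.
Principal is on the critical path; changing it to 2 makes that path 26 days.
That remains the longest chain; total 26 days.

26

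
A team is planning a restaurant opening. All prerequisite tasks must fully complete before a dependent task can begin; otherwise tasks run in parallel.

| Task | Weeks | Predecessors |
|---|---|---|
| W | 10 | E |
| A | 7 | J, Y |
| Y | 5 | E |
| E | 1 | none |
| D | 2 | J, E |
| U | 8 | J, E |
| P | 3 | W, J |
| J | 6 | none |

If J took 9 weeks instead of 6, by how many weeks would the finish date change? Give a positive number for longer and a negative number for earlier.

The binding path is J→U = 6+8 = 14; finish at 14 weeks.
J is on the critical path; changing it to 9 makes that path 17 weeks.
No other chain overtakes it, so the finish is 17 weeks.
Change in finish: 17 − 14 = +3 weeks.

3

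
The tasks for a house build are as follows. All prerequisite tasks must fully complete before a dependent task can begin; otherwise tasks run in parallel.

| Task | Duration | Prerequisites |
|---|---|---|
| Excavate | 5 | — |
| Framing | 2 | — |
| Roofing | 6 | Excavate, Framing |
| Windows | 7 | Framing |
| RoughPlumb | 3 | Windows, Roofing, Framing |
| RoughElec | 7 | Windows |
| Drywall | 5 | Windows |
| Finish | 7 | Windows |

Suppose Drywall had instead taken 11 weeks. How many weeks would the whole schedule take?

Baseline: Framing→Windows→RoughElec = 2+7+7 = 16 → 16 weeks.
The longest path through Drywall is only 14 weeks, so Drywall has float 2.
The binding chain switches to Framing→Windows→Drywall = 2+7+11 = 20; finish 20 weeks.

20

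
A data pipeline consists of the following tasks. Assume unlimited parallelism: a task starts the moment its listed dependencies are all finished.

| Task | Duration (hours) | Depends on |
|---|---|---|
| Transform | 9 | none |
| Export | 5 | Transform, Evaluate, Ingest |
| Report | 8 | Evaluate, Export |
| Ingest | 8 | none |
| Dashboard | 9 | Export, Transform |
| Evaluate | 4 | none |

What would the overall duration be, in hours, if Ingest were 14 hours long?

Critical path before the change: Transform→Export→Dashboard = 9+5+9 = 23 giving 23 hours.
Ingest has 1 hour of float (longest path through it is 22).
Now Ingest→Export→Dashboard = 14+5+9 = 28 is longest, so the finish becomes 28 hours.

28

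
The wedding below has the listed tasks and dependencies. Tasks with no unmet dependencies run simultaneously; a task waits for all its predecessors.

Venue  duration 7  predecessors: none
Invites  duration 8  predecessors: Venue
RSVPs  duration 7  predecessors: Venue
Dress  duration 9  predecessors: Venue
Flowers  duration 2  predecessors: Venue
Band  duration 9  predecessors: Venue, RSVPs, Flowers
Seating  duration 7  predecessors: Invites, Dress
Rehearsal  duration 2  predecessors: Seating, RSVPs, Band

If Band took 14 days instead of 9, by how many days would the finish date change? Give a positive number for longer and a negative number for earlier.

Baseline: Venue→RSVPs→Band→Rehearsal = 7+7+9+2 = 25 → 25 days.
Band is on the critical path; changing it to 14 makes that path 30 days.
That remains the longest chain; total 30 days.
Change in finish: 30 − 25 = +5 days.

5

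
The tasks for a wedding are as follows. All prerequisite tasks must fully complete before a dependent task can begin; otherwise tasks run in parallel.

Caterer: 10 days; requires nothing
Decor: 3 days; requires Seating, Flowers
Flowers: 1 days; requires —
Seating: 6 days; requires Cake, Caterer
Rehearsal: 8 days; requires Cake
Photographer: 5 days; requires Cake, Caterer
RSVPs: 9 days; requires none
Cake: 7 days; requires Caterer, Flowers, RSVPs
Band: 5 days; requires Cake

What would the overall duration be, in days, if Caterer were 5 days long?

25

As given, the longest chain is Caterer→Cake→Seating→Decor = 10+7+6+3 = 26, so the finish is 26 days.
Since Caterer is critical, the -5 change carries straight to that chain (now 21 days).
Now RSVPs→Cake→Seating→Decor = 9+7+6+3 = 25 is longest, so the finish becomes 25 days.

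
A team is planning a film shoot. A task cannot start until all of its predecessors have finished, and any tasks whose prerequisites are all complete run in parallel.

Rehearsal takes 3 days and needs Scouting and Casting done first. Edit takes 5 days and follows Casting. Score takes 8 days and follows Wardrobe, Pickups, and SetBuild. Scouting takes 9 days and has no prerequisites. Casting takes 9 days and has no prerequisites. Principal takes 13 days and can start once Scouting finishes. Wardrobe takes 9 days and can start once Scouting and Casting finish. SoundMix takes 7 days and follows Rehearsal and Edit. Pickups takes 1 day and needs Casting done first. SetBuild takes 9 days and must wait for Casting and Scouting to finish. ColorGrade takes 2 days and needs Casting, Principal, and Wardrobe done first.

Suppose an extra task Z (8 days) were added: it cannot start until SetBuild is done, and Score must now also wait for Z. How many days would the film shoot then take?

Originally the film shoot takes 26 days.
With Z inserted, Score now waits for max(Wardrobe, Pickups, SetBuild, Z).
New critical path: Casting→SetBuild→Z→Score = 9+9+8+8 = 34 ⇒ 34 days.

34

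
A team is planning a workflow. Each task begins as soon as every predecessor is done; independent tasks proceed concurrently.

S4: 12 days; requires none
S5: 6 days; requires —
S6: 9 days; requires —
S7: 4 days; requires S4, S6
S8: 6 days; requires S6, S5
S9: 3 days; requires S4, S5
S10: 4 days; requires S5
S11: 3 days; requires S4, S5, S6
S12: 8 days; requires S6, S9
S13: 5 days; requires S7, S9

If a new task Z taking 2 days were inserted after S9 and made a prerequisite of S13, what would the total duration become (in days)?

23

Originally the workflow takes 23 days.
With Z inserted, S13 now waits for max(S7, S9, Z).
New critical path: S4→S9→S12 = 12+3+8 = 23 ⇒ 23 days.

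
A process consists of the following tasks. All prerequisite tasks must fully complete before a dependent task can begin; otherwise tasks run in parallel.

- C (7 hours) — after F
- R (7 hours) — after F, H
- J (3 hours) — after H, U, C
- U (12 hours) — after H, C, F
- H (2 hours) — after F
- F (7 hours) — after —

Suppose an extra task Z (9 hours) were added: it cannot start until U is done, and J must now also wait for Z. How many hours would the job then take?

Originally the job takes 29 hours.
With Z inserted, J now waits for max(H, U, C, Z).
New critical path: F→C→U→Z→J = 7+7+12+9+3 = 38 ⇒ 38 hours.

38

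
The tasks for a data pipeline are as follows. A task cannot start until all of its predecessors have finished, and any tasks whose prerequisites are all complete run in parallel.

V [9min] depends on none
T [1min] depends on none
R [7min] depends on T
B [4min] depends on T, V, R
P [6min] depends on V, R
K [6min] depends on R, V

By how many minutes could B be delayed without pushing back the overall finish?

2

V→P = 9+6 = 15 sets the makespan at 15 minutes.
B finishes as early as 13 and must finish by 15.
So B can slip 15 − 13 = 2 minutes.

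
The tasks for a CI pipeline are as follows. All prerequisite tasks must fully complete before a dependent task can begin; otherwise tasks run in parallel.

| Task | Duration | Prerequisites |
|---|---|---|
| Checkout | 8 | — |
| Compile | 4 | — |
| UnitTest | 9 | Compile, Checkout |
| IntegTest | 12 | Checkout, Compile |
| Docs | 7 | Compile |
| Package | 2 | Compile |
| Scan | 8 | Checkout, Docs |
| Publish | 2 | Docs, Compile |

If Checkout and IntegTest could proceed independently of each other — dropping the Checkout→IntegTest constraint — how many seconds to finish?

Before: longest chain Checkout→IntegTest = 8+12 = 20, finish 20.
Without Checkout→IntegTest, IntegTest's earliest start moves from 8 to 4.
The longest chain is now Compile→Docs→Scan = 4+7+8 = 19, so the CI pipeline takes 19 seconds.

19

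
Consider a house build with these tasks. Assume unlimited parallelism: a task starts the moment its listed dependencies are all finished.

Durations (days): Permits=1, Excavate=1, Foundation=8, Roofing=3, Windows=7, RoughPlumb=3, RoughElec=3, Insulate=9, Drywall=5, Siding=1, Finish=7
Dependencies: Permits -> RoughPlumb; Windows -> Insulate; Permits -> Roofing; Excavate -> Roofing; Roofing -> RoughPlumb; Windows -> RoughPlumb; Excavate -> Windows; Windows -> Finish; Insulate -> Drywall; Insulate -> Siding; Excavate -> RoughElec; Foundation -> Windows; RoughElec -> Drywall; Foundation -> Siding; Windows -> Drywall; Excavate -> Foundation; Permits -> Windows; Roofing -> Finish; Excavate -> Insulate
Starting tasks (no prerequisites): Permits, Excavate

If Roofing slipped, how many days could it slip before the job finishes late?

19

Excavate→Foundation→Windows→Insulate→Drywall = 1+8+7+9+5 = 30 sets the makespan at 30 days.
The longest chain containing Roofing totals 11 days.
Slack of Roofing = 20 − 1 = 19 days.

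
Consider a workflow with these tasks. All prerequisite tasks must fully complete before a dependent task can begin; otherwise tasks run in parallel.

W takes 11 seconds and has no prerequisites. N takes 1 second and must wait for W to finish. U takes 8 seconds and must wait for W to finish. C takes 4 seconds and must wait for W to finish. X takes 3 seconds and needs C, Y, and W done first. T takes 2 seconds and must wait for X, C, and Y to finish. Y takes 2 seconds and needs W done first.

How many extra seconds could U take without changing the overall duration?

1

The longest chain is W→C→X→T = 11+4+3+2 = 20; overall finish 20 seconds.
U finishes as early as 19 and must finish by 20.
Slack of U = 12 − 11 = 1 second.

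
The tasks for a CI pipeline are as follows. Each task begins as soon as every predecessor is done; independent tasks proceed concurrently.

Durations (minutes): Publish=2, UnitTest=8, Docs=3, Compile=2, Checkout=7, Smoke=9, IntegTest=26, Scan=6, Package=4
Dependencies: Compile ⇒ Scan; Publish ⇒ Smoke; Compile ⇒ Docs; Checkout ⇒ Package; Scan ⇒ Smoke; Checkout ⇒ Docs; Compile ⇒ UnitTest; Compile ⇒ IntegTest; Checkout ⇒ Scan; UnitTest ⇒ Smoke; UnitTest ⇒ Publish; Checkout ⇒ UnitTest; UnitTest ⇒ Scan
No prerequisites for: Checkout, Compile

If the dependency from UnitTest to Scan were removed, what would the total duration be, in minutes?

28

With the dependency in place, Checkout→UnitTest→Scan→Smoke = 7+8+6+9 = 30 sets the finish at 30 minutes.
Without UnitTest→Scan, Scan's earliest start moves from 15 to 7.
After: Compile→IntegTest = 2+26 = 28 → 28 minutes.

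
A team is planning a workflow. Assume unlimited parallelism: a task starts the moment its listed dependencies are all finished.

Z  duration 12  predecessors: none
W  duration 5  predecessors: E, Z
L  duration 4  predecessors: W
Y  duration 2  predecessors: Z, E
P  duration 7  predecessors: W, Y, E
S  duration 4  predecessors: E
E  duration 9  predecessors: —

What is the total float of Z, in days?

The longest chain is Z→W→P = 12+5+7 = 24; overall finish 24 days.
Longest path through Z: 24 days (earliest finish 12, latest finish 12).
Slack of Z = 0 − 0 = 0 days.

0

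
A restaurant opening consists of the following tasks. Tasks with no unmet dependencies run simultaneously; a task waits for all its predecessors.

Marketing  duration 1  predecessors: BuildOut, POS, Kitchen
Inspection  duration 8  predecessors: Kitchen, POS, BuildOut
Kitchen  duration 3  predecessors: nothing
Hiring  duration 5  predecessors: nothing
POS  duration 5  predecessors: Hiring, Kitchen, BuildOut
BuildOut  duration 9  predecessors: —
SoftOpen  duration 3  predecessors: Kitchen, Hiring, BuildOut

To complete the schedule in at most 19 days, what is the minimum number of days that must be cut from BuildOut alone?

3

Current finish: 22 days; target: 19.
BuildOut is on every critical path, so each day cut from BuildOut cuts the finish by one (this holds down to a finish of 18).
Need 22 − 19 = 3 days off BuildOut → BuildOut becomes 6 days, finish becomes 19.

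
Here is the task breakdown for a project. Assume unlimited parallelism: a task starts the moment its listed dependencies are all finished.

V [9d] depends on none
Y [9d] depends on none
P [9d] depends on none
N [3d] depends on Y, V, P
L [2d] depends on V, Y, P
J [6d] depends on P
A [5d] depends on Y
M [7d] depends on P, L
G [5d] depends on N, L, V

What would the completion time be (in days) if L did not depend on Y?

18

Before: longest chain V→L→M = 9+2+7 = 18, finish 18.
Dropping Y→L doesn't change L's earliest start (9); another predecessor still binds.
New critical path: V→L→M = 9+2+7 = 18 ⇒ 18 days.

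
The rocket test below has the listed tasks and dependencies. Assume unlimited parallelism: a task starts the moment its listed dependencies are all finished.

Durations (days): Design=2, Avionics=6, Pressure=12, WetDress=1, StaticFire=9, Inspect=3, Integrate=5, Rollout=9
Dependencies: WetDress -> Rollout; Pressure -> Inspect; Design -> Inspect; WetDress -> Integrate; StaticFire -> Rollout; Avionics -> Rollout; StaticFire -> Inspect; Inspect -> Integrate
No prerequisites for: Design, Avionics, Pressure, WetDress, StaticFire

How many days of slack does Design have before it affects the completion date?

10

Critical path: Pressure→Inspect→Integrate = 12+3+5 = 20, so the finish is 20 days.
The longest chain containing Design totals 10 days.
Slack of Design = 10 − 0 = 10 days.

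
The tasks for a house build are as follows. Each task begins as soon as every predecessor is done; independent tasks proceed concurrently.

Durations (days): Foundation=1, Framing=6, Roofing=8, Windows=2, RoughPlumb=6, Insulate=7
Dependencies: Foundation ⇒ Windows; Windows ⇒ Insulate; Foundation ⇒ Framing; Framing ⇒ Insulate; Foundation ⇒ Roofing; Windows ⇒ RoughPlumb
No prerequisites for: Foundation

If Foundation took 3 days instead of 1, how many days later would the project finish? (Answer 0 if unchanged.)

2

As given, the longest chain is Foundation→Framing→Insulate = 1+6+7 = 14, so the finish is 14 days.
Since Foundation is critical, the +2 change carries straight to that chain (now 16 days).
No other chain overtakes it, so the finish is 16 days.
Change in finish: 16 − 14 = +2 days.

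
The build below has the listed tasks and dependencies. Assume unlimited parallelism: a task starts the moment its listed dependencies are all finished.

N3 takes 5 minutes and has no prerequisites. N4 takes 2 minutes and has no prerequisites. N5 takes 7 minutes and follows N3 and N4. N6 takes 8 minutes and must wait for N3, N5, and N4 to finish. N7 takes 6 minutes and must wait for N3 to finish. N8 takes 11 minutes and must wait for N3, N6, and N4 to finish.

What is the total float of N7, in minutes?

20

N3→N5→N6→N8 = 5+7+8+11 = 31 sets the makespan at 31 minutes.
The longest chain containing N7 totals 11 minutes.
Float = 31 − 11 = 20.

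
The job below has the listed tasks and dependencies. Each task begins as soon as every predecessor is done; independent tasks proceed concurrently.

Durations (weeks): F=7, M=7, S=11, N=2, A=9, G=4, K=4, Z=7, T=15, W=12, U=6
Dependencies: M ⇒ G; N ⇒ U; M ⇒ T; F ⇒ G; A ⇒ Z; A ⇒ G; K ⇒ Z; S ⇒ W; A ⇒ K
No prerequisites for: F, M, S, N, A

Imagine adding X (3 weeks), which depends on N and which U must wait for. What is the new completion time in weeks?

23

Originally the plan takes 23 weeks.
With X inserted, U now waits for max(N, X).
New critical path: S→W = 11+12 = 23 ⇒ 23 weeks.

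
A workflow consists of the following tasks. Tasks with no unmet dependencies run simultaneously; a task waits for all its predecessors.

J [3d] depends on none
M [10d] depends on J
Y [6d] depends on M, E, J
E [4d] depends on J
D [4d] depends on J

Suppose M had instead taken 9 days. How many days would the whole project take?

18

Baseline: J→M→Y = 3+10+6 = 19 → 19 days.
Since M is critical, the -1 change carries straight to that chain (now 18 days).
The critical path is still J→M→Y; finish is now 18 days.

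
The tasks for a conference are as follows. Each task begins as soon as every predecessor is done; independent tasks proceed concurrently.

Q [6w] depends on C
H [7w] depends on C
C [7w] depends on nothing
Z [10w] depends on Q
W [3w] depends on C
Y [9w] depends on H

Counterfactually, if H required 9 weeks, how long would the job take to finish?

The binding path is C→H→Y = 7+7+9 = 23; finish at 23 weeks.
H lies on that path, so at 9 weeks the path becomes 25 weeks.
No other chain overtakes it, so the finish is 25 weeks.

25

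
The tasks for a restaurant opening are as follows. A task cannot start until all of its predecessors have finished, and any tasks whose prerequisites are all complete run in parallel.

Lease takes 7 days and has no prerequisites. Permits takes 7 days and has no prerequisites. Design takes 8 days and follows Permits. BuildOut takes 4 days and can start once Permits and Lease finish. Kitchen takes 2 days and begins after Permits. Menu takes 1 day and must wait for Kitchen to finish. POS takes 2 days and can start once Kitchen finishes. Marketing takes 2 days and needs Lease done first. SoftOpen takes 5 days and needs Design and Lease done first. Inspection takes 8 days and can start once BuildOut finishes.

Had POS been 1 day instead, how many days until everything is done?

As given, the longest chain is Permits→Design→SoftOpen = 7+8+5 = 20, so the finish is 20 days.
The longest path through POS is only 11 days, so POS has float 9.
The critical path is still Permits→Design→SoftOpen; finish is now 20 days.

20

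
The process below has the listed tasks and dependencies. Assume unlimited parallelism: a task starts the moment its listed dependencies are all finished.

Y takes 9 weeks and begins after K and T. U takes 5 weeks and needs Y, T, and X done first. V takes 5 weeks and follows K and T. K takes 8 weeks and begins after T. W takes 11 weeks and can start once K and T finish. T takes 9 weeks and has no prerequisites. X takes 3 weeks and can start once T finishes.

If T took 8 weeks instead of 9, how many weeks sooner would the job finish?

1

As given, the longest chain is T→K→Y→U = 9+8+9+5 = 31, so the finish is 31 weeks.
T is on the critical path; changing it to 8 makes that path 30 weeks.
No other chain overtakes it, so the finish is 30 weeks.
Change in finish: 30 − 31 = -1 weeks.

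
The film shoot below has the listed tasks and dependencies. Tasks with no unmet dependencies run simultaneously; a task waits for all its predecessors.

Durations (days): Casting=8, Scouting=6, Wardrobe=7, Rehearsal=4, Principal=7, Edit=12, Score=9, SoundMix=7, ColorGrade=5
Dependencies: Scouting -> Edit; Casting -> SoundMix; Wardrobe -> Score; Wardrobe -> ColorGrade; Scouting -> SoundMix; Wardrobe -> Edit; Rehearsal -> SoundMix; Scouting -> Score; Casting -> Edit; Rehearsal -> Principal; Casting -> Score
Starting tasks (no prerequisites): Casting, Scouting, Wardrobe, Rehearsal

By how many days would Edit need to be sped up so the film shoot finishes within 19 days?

Current finish: 20 days; target: 19.
Edit is on every critical path, so each day cut from Edit cuts the finish by one (this holds down to a finish of 17).
Need 20 − 19 = 1 day off Edit → Edit becomes 11 days, finish becomes 19.

1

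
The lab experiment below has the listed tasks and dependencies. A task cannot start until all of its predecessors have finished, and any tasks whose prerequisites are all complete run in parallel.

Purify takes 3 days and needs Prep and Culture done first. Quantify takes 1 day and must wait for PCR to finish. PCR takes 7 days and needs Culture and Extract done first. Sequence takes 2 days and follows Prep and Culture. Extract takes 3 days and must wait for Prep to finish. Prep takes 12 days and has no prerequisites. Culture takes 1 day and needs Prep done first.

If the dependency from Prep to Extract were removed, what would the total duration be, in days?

Original critical path: Prep→Extract→PCR→Quantify = 12+3+7+1 = 23 ⇒ 23 days.
Without Prep→Extract, Extract's earliest start moves from 12 to 0.
New critical path: Prep→Culture→PCR→Quantify = 12+1+7+1 = 21 ⇒ 21 days.

21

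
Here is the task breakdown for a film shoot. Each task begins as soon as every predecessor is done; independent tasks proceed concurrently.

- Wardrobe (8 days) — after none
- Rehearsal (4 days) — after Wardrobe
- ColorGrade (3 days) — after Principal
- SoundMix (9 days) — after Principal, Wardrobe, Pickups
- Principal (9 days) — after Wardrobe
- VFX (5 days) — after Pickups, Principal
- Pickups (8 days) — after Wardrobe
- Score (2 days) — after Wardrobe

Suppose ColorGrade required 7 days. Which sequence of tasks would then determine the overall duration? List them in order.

Baseline: Wardrobe→Principal→SoundMix = 8+9+9 = 26 → 26 days.
ColorGrade is off the critical path — its longest chain is 20 days, giving 6 of slack.
No other chain overtakes it, so the finish is 26 days.

Wardrobe, Principal, SoundMix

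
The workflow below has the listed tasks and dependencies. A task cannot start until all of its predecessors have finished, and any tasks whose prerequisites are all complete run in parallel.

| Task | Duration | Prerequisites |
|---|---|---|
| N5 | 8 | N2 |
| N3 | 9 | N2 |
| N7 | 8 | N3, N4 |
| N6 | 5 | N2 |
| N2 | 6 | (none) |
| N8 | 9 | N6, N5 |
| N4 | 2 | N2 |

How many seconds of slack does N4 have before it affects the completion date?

7

Critical path: N2→N3→N7 = 6+9+8 = 23, so the finish is 23 seconds.
The longest chain containing N4 totals 16 seconds.
Float = 23 − 16 = 7.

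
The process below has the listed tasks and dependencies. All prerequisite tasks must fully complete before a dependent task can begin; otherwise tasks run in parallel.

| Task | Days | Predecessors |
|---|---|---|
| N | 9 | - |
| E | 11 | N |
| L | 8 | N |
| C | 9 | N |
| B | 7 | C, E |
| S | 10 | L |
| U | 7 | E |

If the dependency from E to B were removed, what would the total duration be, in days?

27

Before: longest chain N→E→B = 9+11+7 = 27, finish 27.
Without E→B, B's earliest start moves from 20 to 18.
The longest chain is now N→E→U = 9+11+7 = 27, so the process takes 27 days.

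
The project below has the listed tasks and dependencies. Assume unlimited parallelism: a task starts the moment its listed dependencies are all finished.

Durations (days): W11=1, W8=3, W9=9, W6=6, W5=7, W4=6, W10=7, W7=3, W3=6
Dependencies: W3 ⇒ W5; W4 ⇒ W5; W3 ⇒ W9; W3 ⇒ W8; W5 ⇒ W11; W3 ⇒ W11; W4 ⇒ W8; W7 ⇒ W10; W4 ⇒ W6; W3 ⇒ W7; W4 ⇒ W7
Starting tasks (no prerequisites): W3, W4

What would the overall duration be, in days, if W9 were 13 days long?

As given, the longest chain is W3→W7→W10 = 6+3+7 = 16, so the finish is 16 days.
W9 has 1 day of float (longest path through it is 15).
The binding chain switches to W3→W9 = 6+13 = 19; finish 19 days.

19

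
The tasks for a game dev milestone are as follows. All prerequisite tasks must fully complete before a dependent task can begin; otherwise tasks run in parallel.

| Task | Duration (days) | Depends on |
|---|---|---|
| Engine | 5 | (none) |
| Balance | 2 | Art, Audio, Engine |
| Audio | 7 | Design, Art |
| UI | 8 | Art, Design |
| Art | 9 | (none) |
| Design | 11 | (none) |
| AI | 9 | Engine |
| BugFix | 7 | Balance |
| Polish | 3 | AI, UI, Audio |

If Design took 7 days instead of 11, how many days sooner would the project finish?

2

As given, the longest chain is Design→Audio→Balance→BugFix = 11+7+2+7 = 27, so the finish is 27 days.
Since Design is critical, the -4 change carries straight to that chain (now 23 days).
New critical path: Art→Audio→Balance→BugFix = 9+7+2+7 = 25 ⇒ 25 days.
Change in finish: 25 − 27 = -2 days.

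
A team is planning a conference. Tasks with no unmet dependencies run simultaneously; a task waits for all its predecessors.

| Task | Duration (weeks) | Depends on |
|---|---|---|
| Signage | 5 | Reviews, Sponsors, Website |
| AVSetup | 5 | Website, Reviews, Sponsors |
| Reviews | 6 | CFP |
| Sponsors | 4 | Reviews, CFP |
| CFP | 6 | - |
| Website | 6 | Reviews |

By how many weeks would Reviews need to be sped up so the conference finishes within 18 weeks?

5

Current finish: 23 weeks; target: 18.
Reviews is on every critical path, so each week cut from Reviews cuts the finish by one (this holds down to a finish of 18).
Need 23 − 18 = 5 weeks off Reviews → Reviews becomes 1 week, finish becomes 18.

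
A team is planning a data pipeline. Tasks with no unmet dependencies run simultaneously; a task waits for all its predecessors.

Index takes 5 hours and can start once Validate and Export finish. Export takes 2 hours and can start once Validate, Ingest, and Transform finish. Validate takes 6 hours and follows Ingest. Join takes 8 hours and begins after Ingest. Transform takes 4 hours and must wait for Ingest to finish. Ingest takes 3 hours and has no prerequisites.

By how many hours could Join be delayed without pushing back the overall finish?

5

Critical path: Ingest→Validate→Export→Index = 3+6+2+5 = 16, so the finish is 16 hours.
The longest chain containing Join totals 11 hours.
Float = 16 − 11 = 5.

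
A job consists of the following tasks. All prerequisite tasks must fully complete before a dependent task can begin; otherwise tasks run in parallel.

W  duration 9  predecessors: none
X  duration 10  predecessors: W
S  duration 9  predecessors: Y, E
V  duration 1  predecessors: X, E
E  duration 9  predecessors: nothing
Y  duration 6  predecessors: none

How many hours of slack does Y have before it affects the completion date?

Critical path: W→X→V = 9+10+1 = 20, so the finish is 20 hours.
Longest path through Y: 15 hours (earliest finish 6, latest finish 11).
Float = 20 − 15 = 5.

5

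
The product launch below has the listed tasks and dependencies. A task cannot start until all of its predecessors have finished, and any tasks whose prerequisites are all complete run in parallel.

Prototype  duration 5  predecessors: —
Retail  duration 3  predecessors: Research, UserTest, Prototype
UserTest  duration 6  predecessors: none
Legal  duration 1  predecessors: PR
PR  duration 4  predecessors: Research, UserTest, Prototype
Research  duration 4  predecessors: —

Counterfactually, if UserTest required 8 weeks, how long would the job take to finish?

Baseline: UserTest→PR→Legal = 6+4+1 = 11 → 11 weeks.
Since UserTest is critical, the +2 change carries straight to that chain (now 13 weeks).
The critical path is still UserTest→PR→Legal; finish is now 13 weeks.

13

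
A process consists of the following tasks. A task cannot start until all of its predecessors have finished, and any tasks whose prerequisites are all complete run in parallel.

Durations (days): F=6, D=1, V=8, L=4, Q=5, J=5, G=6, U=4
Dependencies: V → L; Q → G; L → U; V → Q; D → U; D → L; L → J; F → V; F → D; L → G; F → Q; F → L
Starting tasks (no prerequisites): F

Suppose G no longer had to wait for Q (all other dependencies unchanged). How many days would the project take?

24

Original critical path: F→V→Q→G = 6+8+5+6 = 25 ⇒ 25 days.
Without Q→G, G's earliest start moves from 19 to 18.
New critical path: F→V→L→G = 6+8+4+6 = 24 ⇒ 24 days.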